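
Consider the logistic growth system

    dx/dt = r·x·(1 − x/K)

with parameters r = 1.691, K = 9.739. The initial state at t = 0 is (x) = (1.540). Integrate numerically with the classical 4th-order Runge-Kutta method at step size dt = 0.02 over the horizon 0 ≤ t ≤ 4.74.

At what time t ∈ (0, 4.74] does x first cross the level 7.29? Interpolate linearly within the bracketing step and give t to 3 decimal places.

t=0.000: state=(1.540)
step 1 (dt=0.02): k1=(2.192), k2=(2.218), k3=(2.218), k4=(2.243); state += dt/6·(k1+2k2+2k3+k4)
t=0.020: state=(1.584)
t=0.040: state=(1.630)
t=0.060: state=(1.676)
continuing one RK4 step at a time; state shown every 10 steps (Δt=0.2):
t=0.200: state=(2.031)
t=0.400: state=(2.627)
t=0.600: state=(3.324)
t=0.800: state=(4.098)
t=1.000: state=(4.915)
t=1.200: state=(5.730)
t=1.400: state=(6.497)
t=1.600: state=(7.183)
t=1.620: state=(7.246)
next step: t=1.640: state=(7.309) — x has crossed 7.29
linear interpolation between t=1.620 (7.24642) and t=1.640 (7.30863) → t≈1.634

t = 1.634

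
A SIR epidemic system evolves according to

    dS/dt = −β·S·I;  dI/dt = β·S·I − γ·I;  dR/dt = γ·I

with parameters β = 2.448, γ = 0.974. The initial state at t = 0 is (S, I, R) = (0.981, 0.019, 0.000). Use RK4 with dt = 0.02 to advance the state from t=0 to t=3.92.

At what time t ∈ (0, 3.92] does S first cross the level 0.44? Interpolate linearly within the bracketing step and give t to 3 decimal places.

t = 2.735

t=0.000: state=(0.981, 0.019, 0.000)
step 1 (dt=0.02): k1=(-0.046, 0.027, 0.019), k2=(-0.046, 0.027, 0.019), k3=(-0.046, 0.027, 0.019), k4=(-0.047, 0.028, 0.019); state += dt/6·(k1+2k2+2k3+k4)
t=0.020: state=(0.980, 0.020, 0.000)
t=0.040: state=(0.979, 0.020, 0.001)
t=0.060: state=(0.978, 0.021, 0.001)
continuing one RK4 step at a time; state shown every 10 steps (Δt=0.2):
t=0.200: state=(0.971, 0.025, 0.004)
t=0.400: state=(0.957, 0.033, 0.010)
t=0.600: state=(0.939, 0.044, 0.017)
t=0.800: state=(0.916, 0.056, 0.027)
t=1.000: state=(0.888, 0.072, 0.040)
t=1.200: state=(0.853, 0.091, 0.055)
t=1.400: state=(0.812, 0.113, 0.075)
t=1.600: state=(0.764, 0.137, 0.100)
t=1.800: state=(0.710, 0.161, 0.129)
t=2.000: state=(0.652, 0.185, 0.162)
t=2.200: state=(0.593, 0.207, 0.201)
t=2.400: state=(0.533, 0.224, 0.243)
t=2.600: state=(0.476, 0.236, 0.288)
t=2.720: state=(0.444, 0.241, 0.316)
next step: t=2.740: state=(0.439, 0.241, 0.320) — S has crossed 0.44
linear interpolation between t=2.720 (0.44389) and t=2.740 (0.43868) → t≈2.735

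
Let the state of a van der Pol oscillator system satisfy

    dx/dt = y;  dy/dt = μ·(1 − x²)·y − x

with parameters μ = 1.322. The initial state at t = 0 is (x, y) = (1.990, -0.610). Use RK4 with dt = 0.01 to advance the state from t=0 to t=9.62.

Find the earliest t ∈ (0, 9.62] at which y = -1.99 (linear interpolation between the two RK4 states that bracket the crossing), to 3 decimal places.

t=0.000: state=(1.990, -0.610)
step 1 (dt=0.01): k1=(-0.610, 0.397), k2=(-0.608, 0.383), k3=(-0.608, 0.383), k4=(-0.606, 0.369); state += dt/6·(k1+2k2+2k3+k4)
t=0.010: state=(1.984, -0.606)
t=0.020: state=(1.978, -0.603)
t=0.030: state=(1.972, -0.599)
continuing one RK4 step at a time; state shown every 50 steps (Δt=0.5):
t=0.500: state=(1.698, -0.603)
t=1.000: state=(1.361, -0.770)
t=1.500: state=(0.892, -1.163)
t=1.930: state=(0.241, -1.973)
next step: t=1.940: state=(0.221, -2.000) — y has crossed -1.99
linear interpolation between t=1.930 (-1.97290) and t=1.940 (-2.00006) → t≈1.936

t = 1.936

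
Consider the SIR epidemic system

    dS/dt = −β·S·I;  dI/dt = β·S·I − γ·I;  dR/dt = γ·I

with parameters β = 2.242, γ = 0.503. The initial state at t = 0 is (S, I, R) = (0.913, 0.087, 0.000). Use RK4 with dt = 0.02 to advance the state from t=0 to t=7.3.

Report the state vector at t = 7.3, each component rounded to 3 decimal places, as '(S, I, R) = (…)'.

(S, I, R) = (0.015, 0.062, 0.923)

t=0.000: state=(0.913, 0.087, 0.000)
step 1 (dt=0.02): k1=(-0.178, 0.134, 0.044), k2=(-0.180, 0.136, 0.044), k3=(-0.181, 0.136, 0.044), k4=(-0.183, 0.138, 0.045); state += dt/6·(k1+2k2+2k3+k4)
t=0.020: state=(0.909, 0.090, 0.001)
t=0.040: state=(0.906, 0.093, 0.002)
t=0.060: state=(0.902, 0.095, 0.003)
continuing one RK4 step at a time; state shown every 25 steps (Δt=0.5):
t=0.500: state=(0.791, 0.177, 0.032)
t=1.000: state=(0.606, 0.302, 0.092)
t=1.500: state=(0.404, 0.413, 0.183)
t=2.000: state=(0.246, 0.460, 0.294)
t=2.500: state=(0.147, 0.444, 0.409)
t=3.000: state=(0.092, 0.393, 0.515)
t=3.500: state=(0.061, 0.333, 0.606)
t=4.000: state=(0.044, 0.274, 0.682)
t=4.500: state=(0.033, 0.222, 0.744)
t=5.000: state=(0.026, 0.179, 0.795)
t=5.500: state=(0.022, 0.143, 0.835)
t=6.000: state=(0.019, 0.114, 0.867)
t=6.500: state=(0.017, 0.090, 0.893)
t=7.000: state=(0.016, 0.071, 0.913)
t=7.300: state=(0.015, 0.062, 0.923)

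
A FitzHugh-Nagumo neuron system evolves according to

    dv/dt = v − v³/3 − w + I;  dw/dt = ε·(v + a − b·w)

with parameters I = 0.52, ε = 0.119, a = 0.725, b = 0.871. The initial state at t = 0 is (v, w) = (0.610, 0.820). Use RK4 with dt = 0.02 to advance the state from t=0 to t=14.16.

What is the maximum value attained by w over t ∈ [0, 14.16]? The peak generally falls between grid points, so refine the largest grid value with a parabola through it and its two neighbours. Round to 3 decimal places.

max w = 1.415

t=0.000: state=(0.610, 0.820)
step 1 (dt=0.02): k1=(0.234, 0.074), k2=(0.235, 0.074), k3=(0.235, 0.074), k4=(0.236, 0.074); state += dt/6·(k1+2k2+2k3+k4)
t=0.020: state=(0.615, 0.821)
t=0.040: state=(0.619, 0.823)
t=0.060: state=(0.624, 0.824)
continuing one RK4 step at a time; state shown every 25 steps (Δt=0.5):
t=0.500: state=(0.735, 0.860)
t=1.000: state=(0.869, 0.905)
t=1.500: state=(0.994, 0.955)
t=2.000: state=(1.095, 1.010)
t=2.500: state=(1.160, 1.066)
t=3.000: state=(1.189, 1.123)
t=3.500: state=(1.188, 1.177)
t=4.000: state=(1.163, 1.228)
t=4.500: state=(1.120, 1.274)
t=5.000: state=(1.061, 1.315)
t=5.500: state=(0.987, 1.350)
t=6.000: state=(0.896, 1.379)
t=6.500: state=(0.782, 1.400)
t=7.000: state=(0.633, 1.413)
t=7.500: state=(0.428, 1.414)
t=8.000: state=(0.121, 1.401)
t=8.500: state=(-0.362, 1.367)
t=9.000: state=(-1.048, 1.299)
t=9.500: state=(-1.647, 1.196)
t=10.000: state=(-1.886, 1.073)
t=10.500: state=(-1.922, 0.950)
t=11.000: state=(-1.898, 0.834)
t=11.500: state=(-1.860, 0.725)
t=12.000: state=(-1.819, 0.623)
t=12.500: state=(-1.777, 0.530)
t=13.000: state=(-1.735, 0.443)
t=13.500: state=(-1.694, 0.363)
t=14.000: state=(-1.653, 0.290)
t=14.160: state=(-1.640, 0.268)
largest grid value and its neighbours: w(7.300)=1.41515, w(7.320)=1.41517, w(7.340)=1.41517
parabola through these three points peaks at t≈7.327 with w≈1.41517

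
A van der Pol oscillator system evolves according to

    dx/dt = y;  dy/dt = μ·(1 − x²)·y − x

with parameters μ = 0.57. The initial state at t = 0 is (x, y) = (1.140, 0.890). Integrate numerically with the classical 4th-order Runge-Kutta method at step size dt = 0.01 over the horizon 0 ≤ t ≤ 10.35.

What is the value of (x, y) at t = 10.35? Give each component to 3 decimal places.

(x, y) = (-1.816, 0.665)

t=0.000: state=(1.140, 0.890)
step 1 (dt=0.01): k1=(0.890, -1.292), k2=(0.884, -1.300), k3=(0.883, -1.300), k4=(0.877, -1.309); state += dt/6·(k1+2k2+2k3+k4)
t=0.010: state=(1.149, 0.877)
t=0.020: state=(1.158, 0.864)
t=0.030: state=(1.166, 0.850)
continuing one RK4 step at a time; state shown every 50 steps (Δt=0.5):
t=0.500: state=(1.403, 0.146)
t=1.000: state=(1.306, -0.499)
t=1.500: state=(0.926, -1.012)
t=2.000: state=(0.290, -1.544)
t=2.500: state=(-0.600, -1.936)
t=3.000: state=(-1.473, -1.337)
t=3.500: state=(-1.830, -0.131)
t=4.000: state=(-1.693, 0.600)
t=4.500: state=(-1.275, 1.061)
t=5.000: state=(-0.623, 1.570)
t=5.500: state=(0.312, 2.141)
t=6.000: state=(1.373, 1.833)
t=6.500: state=(1.937, 0.407)
t=7.000: state=(1.886, -0.490)
t=7.500: state=(1.519, -0.951)
t=8.000: state=(0.937, -1.396)
t=8.500: state=(0.094, -1.991)
t=9.000: state=(-1.000, -2.203)
t=9.500: state=(-1.837, -0.956)
t=10.000: state=(-1.981, 0.241)
t=10.350: state=(-1.816, 0.665)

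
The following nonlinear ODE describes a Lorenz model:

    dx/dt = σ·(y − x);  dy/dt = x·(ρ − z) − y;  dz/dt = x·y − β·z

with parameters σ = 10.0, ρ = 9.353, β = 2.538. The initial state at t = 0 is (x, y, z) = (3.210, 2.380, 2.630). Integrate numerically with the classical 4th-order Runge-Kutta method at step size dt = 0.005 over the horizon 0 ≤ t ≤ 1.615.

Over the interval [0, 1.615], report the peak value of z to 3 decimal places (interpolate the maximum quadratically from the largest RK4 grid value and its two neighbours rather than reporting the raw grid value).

t=0.000: state=(3.210, 2.380, 2.630)
step 1 (dt=0.005): k1=(-8.300, 19.201, 0.965), k2=(-7.612, 19.006, 1.062), k3=(-7.635, 19.017, 1.064), k4=(-6.967, 18.832, 1.162); state += dt/6·(k1+2k2+2k3+k4)
t=0.005: state=(3.172, 2.475, 2.635)
t=0.010: state=(3.140, 2.568, 2.642)
t=0.015: state=(3.115, 2.660, 2.649)
continuing one RK4 step at a time; state shown every 20 steps (Δt=0.1):
t=0.100: state=(3.336, 4.127, 2.960)
t=0.200: state=(4.486, 5.905, 4.043)
t=0.300: state=(5.987, 7.446, 6.300)
t=0.400: state=(7.084, 7.648, 9.408)
t=0.500: state=(6.909, 6.009, 11.646)
t=0.600: state=(5.550, 3.933, 11.758)
t=0.700: state=(4.030, 2.722, 10.480)
t=0.800: state=(3.032, 2.346, 8.889)
t=0.900: state=(2.614, 2.437, 7.475)
t=1.000: state=(2.627, 2.810, 6.397)
t=1.100: state=(2.956, 3.424, 5.727)
t=1.200: state=(3.548, 4.258, 5.548)
t=1.300: state=(4.348, 5.217, 5.970)
t=1.400: state=(5.215, 6.031, 7.043)
t=1.500: state=(5.862, 6.280, 8.536)
t=1.600: state=(5.967, 5.747, 9.818)
t=1.615: state=(5.927, 5.615, 9.949)
largest grid value and its neighbours: z(0.550)=11.95559, z(0.555)=11.95645, z(0.560)=11.95230
parabola through these three points peaks at t≈0.553 with z≈11.95672

max z = 11.957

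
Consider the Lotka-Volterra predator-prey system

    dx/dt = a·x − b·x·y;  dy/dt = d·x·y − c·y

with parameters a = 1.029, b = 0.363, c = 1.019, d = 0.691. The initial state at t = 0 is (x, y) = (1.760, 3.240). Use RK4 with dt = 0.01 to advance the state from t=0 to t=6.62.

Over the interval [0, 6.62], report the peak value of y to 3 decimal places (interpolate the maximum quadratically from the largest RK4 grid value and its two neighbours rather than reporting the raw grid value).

t=0.000: state=(1.760, 3.240)
step 1 (dt=0.01): k1=(-0.259, 0.639), k2=(-0.261, 0.637), k3=(-0.261, 0.637), k4=(-0.263, 0.634); state += dt/6·(k1+2k2+2k3+k4)
t=0.010: state=(1.757, 3.246)
t=0.020: state=(1.755, 3.253)
t=0.030: state=(1.752, 3.259)
continuing one RK4 step at a time; state shown every 25 steps (Δt=0.25):
t=0.250: state=(1.685, 3.383)
t=0.500: state=(1.596, 3.481)
t=0.750: state=(1.501, 3.526)
t=1.000: state=(1.410, 3.514)
t=1.250: state=(1.329, 3.450)
t=1.500: state=(1.263, 3.344)
t=1.750: state=(1.213, 3.209)
t=2.000: state=(1.180, 3.058)
t=2.250: state=(1.165, 2.901)
t=2.500: state=(1.166, 2.750)
t=2.750: state=(1.182, 2.610)
t=3.000: state=(1.214, 2.488)
t=3.250: state=(1.258, 2.387)
t=3.500: state=(1.315, 2.310)
t=3.750: state=(1.383, 2.261)
t=4.000: state=(1.459, 2.239)
t=4.250: state=(1.539, 2.249)
t=4.500: state=(1.621, 2.290)
t=4.750: state=(1.698, 2.365)
t=5.000: state=(1.763, 2.472)
t=5.250: state=(1.811, 2.610)
t=5.500: state=(1.835, 2.773)
t=5.750: state=(1.831, 2.952)
t=6.000: state=(1.797, 3.131)
t=6.250: state=(1.736, 3.294)
t=6.500: state=(1.655, 3.423)
t=6.620: state=(1.611, 3.468)
largest grid value and its neighbours: y(0.810)=3.52804, y(0.820)=3.52809, y(0.830)=3.52804
parabola through these three points peaks at t≈0.820 with y≈3.52809

max y = 3.528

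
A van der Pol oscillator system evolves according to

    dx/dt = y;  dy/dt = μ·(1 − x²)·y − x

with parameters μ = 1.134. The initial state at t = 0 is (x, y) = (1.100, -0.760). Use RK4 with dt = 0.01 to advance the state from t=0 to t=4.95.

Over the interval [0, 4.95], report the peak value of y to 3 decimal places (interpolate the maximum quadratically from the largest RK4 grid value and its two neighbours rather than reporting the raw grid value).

max y = 2.814

t=0.000: state=(1.100, -0.760)
step 1 (dt=0.01): k1=(-0.760, -0.919), k2=(-0.765, -0.921), k3=(-0.765, -0.921), k4=(-0.769, -0.924); state += dt/6·(k1+2k2+2k3+k4)
t=0.010: state=(1.092, -0.769)
t=0.020: state=(1.085, -0.778)
t=0.030: state=(1.077, -0.788)
continuing one RK4 step at a time; state shown every 20 steps (Δt=0.2):
t=0.200: state=(0.929, -0.957)
t=0.400: state=(0.714, -1.201)
t=0.600: state=(0.443, -1.520)
t=0.800: state=(0.100, -1.933)
t=1.000: state=(-0.333, -2.387)
t=1.200: state=(-0.842, -2.636)
t=1.400: state=(-1.347, -2.291)
t=1.600: state=(-1.721, -1.403)
t=1.800: state=(-1.911, -0.542)
t=2.000: state=(-1.959, -0.001)
t=2.200: state=(-1.928, 0.289)
t=2.400: state=(-1.853, 0.448)
t=2.600: state=(-1.752, 0.552)
t=2.800: state=(-1.633, 0.639)
t=3.000: state=(-1.496, 0.728)
t=3.200: state=(-1.340, 0.833)
t=3.400: state=(-1.161, 0.968)
t=3.600: state=(-0.950, 1.152)
t=3.800: state=(-0.695, 1.409)
t=4.000: state=(-0.380, 1.769)
t=4.200: state=(0.020, 2.239)
t=4.400: state=(0.516, 2.698)
t=4.600: state=(1.072, 2.756)
t=4.800: state=(1.566, 2.064)
t=4.950: state=(1.817, 1.278)
largest grid value and its neighbours: y(4.510)=2.81277, y(4.520)=2.81410, y(4.530)=2.81362
parabola through these three points peaks at t≈4.522 with y≈2.81415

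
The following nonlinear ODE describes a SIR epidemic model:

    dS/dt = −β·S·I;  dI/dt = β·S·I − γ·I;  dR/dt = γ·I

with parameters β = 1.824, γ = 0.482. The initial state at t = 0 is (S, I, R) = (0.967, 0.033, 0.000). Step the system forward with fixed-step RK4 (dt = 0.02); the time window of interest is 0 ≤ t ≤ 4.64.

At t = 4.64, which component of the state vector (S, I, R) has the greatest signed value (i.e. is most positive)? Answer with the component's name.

t=0.000: state=(0.967, 0.033, 0.000)
step 1 (dt=0.02): k1=(-0.058, 0.042, 0.016), k2=(-0.059, 0.043, 0.016), k3=(-0.059, 0.043, 0.016), k4=(-0.060, 0.043, 0.016); state += dt/6·(k1+2k2+2k3+k4)
t=0.020: state=(0.966, 0.034, 0.000)
t=0.040: state=(0.965, 0.035, 0.001)
t=0.060: state=(0.963, 0.036, 0.001)
continuing one RK4 step at a time; state shown every 10 steps (Δt=0.2):
t=0.200: state=(0.954, 0.043, 0.004)
t=0.400: state=(0.937, 0.055, 0.008)
t=0.600: state=(0.916, 0.069, 0.014)
t=0.800: state=(0.890, 0.088, 0.022)
t=1.000: state=(0.859, 0.110, 0.031)
t=1.200: state=(0.822, 0.135, 0.043)
t=1.400: state=(0.778, 0.165, 0.057)
t=1.600: state=(0.728, 0.197, 0.075)
t=1.800: state=(0.674, 0.231, 0.095)
t=2.000: state=(0.616, 0.265, 0.119)
t=2.200: state=(0.555, 0.298, 0.147)
t=2.400: state=(0.495, 0.328, 0.177)
t=2.600: state=(0.438, 0.353, 0.210)
t=2.800: state=(0.383, 0.372, 0.245)
t=3.000: state=(0.334, 0.385, 0.281)
t=3.200: state=(0.290, 0.392, 0.319)
t=3.400: state=(0.251, 0.393, 0.356)
t=3.600: state=(0.218, 0.388, 0.394)
t=3.800: state=(0.189, 0.380, 0.431)
t=4.000: state=(0.165, 0.368, 0.467)
t=4.200: state=(0.145, 0.353, 0.502)
t=4.400: state=(0.128, 0.337, 0.535)
t=4.600: state=(0.113, 0.320, 0.567)
t=4.640: state=(0.111, 0.316, 0.573)
compare at T: S=0.111, I=0.316, R=0.573

largest component: R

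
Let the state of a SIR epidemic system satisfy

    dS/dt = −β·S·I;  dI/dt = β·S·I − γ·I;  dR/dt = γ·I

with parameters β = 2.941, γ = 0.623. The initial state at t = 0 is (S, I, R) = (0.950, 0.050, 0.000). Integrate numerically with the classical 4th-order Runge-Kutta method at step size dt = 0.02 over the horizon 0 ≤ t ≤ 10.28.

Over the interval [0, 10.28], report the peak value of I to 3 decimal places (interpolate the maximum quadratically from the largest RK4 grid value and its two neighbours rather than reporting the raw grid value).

t=0.000: state=(0.950, 0.050, 0.000)
step 1 (dt=0.02): k1=(-0.140, 0.109, 0.031), k2=(-0.143, 0.111, 0.032), k3=(-0.143, 0.111, 0.032), k4=(-0.145, 0.113, 0.033); state += dt/6·(k1+2k2+2k3+k4)
t=0.020: state=(0.947, 0.052, 0.001)
t=0.040: state=(0.944, 0.055, 0.001)
t=0.060: state=(0.941, 0.057, 0.002)
continuing one RK4 step at a time; state shown every 25 steps (Δt=0.5):
t=0.500: state=(0.835, 0.138, 0.027)
t=1.000: state=(0.611, 0.296, 0.094)
t=1.500: state=(0.353, 0.437, 0.210)
t=2.000: state=(0.179, 0.467, 0.354)
t=2.500: state=(0.093, 0.415, 0.492)
t=3.000: state=(0.053, 0.337, 0.610)
t=3.500: state=(0.034, 0.263, 0.703)
t=4.000: state=(0.025, 0.201, 0.775)
t=4.500: state=(0.019, 0.152, 0.829)
t=5.000: state=(0.016, 0.114, 0.870)
t=5.500: state=(0.013, 0.085, 0.901)
t=6.000: state=(0.012, 0.064, 0.924)
t=6.500: state=(0.011, 0.047, 0.941)
t=7.000: state=(0.011, 0.035, 0.954)
t=7.500: state=(0.010, 0.026, 0.964)
t=8.000: state=(0.010, 0.019, 0.971)
t=8.500: state=(0.009, 0.014, 0.976)
t=9.000: state=(0.009, 0.011, 0.980)
t=9.500: state=(0.009, 0.008, 0.983)
t=10.000: state=(0.009, 0.006, 0.985)
t=10.280: state=(0.009, 0.005, 0.986)
largest grid value and its neighbours: I(1.860)=0.47022, I(1.880)=0.47028, I(1.900)=0.47017
parabola through these three points peaks at t≈1.877 with I≈0.47028

max I = 0.470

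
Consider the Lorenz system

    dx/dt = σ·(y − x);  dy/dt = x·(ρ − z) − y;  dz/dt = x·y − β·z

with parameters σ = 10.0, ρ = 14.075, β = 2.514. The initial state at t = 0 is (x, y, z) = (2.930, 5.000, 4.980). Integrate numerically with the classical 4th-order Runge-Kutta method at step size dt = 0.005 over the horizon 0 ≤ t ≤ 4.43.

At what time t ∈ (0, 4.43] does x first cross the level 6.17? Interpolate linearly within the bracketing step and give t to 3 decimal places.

t = 0.135

t=0.000: state=(2.930, 5.000, 4.980)
step 1 (dt=0.005): k1=(20.700, 21.648, 2.130), k2=(20.724, 22.049, 2.537), k3=(20.733, 22.046, 2.538), k4=(20.766, 22.442, 2.951); state += dt/6·(k1+2k2+2k3+k4)
t=0.005: state=(3.034, 5.110, 4.993)
t=0.010: state=(3.138, 5.224, 5.010)
t=0.015: state=(3.242, 5.342, 5.031)
t=0.130: state=(6.035, 8.837, 7.127)
next step: t=0.135: state=(6.176, 9.001, 7.309) — x has crossed 6.17
linear interpolation between t=0.130 (6.03519) and t=0.135 (6.17588) → t≈0.135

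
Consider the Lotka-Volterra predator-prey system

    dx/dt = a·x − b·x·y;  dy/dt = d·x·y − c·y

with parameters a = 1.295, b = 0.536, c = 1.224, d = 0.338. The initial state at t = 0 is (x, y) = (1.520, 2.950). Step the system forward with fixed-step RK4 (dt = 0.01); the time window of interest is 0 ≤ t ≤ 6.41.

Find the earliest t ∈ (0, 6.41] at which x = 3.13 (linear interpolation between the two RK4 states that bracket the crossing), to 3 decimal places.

t=0.000: state=(1.520, 2.950)
step 1 (dt=0.01): k1=(-0.435, -2.095), k2=(-0.426, -2.090), k3=(-0.426, -2.090), k4=(-0.417, -2.085); state += dt/6·(k1+2k2+2k3+k4)
t=0.010: state=(1.516, 2.929)
t=0.020: state=(1.512, 2.908)
t=0.030: state=(1.508, 2.888)
continuing one RK4 step at a time; state shown every 25 steps (Δt=0.25):
t=0.250: state=(1.463, 2.462)
t=0.500: state=(1.496, 2.054)
t=0.750: state=(1.607, 1.723)
t=1.000: state=(1.795, 1.464)
t=1.250: state=(2.068, 1.269)
t=1.500: state=(2.436, 1.129)
t=1.750: state=(2.913, 1.041)
t=1.840: state=(3.114, 1.022)
next step: t=1.850: state=(3.137, 1.021) — x has crossed 3.13
linear interpolation between t=1.840 (3.11402) and t=1.850 (3.13739) → t≈1.847

t = 1.847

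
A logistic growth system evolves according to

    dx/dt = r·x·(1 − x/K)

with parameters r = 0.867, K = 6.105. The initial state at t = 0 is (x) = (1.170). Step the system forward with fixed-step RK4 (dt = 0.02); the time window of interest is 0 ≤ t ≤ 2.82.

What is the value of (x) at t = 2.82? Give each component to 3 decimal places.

(x) = (4.470)

t=0.000: state=(1.170)
step 1 (dt=0.02): k1=(0.820), k2=(0.824), k3=(0.824), k4=(0.829); state += dt/6·(k1+2k2+2k3+k4)
t=0.020: state=(1.186)
t=0.040: state=(1.203)
t=0.060: state=(1.220)
continuing one RK4 step at a time; state shown every 5 steps (Δt=0.1):
t=0.100: state=(1.254)
t=0.200: state=(1.343)
t=0.300: state=(1.436)
t=0.400: state=(1.533)
t=0.500: state=(1.635)
t=0.600: state=(1.741)
t=0.700: state=(1.851)
t=0.800: state=(1.964)
t=0.900: state=(2.082)
t=1.000: state=(2.202)
t=1.100: state=(2.326)
t=1.200: state=(2.452)
t=1.300: state=(2.580)
t=1.400: state=(2.710)
t=1.500: state=(2.841)
t=1.600: state=(2.973)
t=1.700: state=(3.105)
t=1.800: state=(3.237)
t=1.900: state=(3.369)
t=2.000: state=(3.499)
t=2.100: state=(3.628)
t=2.200: state=(3.754)
t=2.300: state=(3.878)
t=2.400: state=(3.999)
t=2.500: state=(4.117)
t=2.600: state=(4.232)
t=2.700: state=(4.342)
t=2.800: state=(4.449)
t=2.820: state=(4.470)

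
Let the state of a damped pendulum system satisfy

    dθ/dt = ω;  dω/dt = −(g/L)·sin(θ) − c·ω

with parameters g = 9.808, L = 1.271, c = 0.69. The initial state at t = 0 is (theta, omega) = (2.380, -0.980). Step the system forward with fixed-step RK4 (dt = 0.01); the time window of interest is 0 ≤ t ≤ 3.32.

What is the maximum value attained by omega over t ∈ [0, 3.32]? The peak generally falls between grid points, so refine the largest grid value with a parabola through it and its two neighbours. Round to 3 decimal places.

t=0.000: state=(2.380, -0.980)
step 1 (dt=0.01): k1=(-0.980, -4.649), k2=(-1.003, -4.660), k3=(-1.003, -4.661), k4=(-1.027, -4.673); state += dt/6·(k1+2k2+2k3+k4)
t=0.010: state=(2.370, -1.027)
t=0.020: state=(2.359, -1.073)
t=0.030: state=(2.348, -1.121)
continuing one RK4 step at a time; state shown every 20 steps (Δt=0.2):
t=0.200: state=(2.087, -1.974)
t=0.400: state=(1.581, -3.092)
t=0.600: state=(0.862, -4.022)
t=0.800: state=(0.030, -4.097)
t=1.000: state=(-0.701, -3.070)
t=1.200: state=(-1.162, -1.501)
t=1.400: state=(-1.303, 0.064)
t=1.600: state=(-1.150, 1.421)
t=1.800: state=(-0.759, 2.417)
t=2.000: state=(-0.226, 2.778)
t=2.200: state=(0.299, 2.349)
t=2.400: state=(0.675, 1.349)
t=2.600: state=(0.827, 0.170)
t=2.800: state=(0.751, -0.892)
t=3.000: state=(0.492, -1.625)
t=3.200: state=(0.135, -1.857)
t=3.320: state=(-0.082, -1.731)
largest grid value and its neighbours: omega(1.980)=2.77794, omega(1.990)=2.77919, omega(2.000)=2.77837
parabola through these three points peaks at t≈1.991 with omega≈2.77920

max omega = 2.779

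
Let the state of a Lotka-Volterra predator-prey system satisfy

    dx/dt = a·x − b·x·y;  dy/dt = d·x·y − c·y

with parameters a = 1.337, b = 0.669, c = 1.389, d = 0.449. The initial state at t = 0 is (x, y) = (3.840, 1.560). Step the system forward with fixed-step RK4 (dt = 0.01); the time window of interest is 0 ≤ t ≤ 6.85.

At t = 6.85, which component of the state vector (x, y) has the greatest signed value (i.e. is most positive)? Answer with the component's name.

t=0.000: state=(3.840, 1.560)
step 1 (dt=0.01): k1=(1.127, 0.523), k2=(1.121, 0.528), k3=(1.121, 0.528), k4=(1.116, 0.532); state += dt/6·(k1+2k2+2k3+k4)
t=0.010: state=(3.851, 1.565)
t=0.020: state=(3.862, 1.571)
t=0.030: state=(3.873, 1.576)
continuing one RK4 step at a time; state shown every 25 steps (Δt=0.25):
t=0.250: state=(4.080, 1.721)
t=0.500: state=(4.200, 1.938)
t=0.750: state=(4.155, 2.193)
t=1.000: state=(3.937, 2.444)
t=1.250: state=(3.592, 2.637)
t=1.500: state=(3.198, 2.728)
t=1.750: state=(2.833, 2.703)
t=2.000: state=(2.541, 2.580)
t=2.250: state=(2.340, 2.396)
t=2.500: state=(2.228, 2.186)
t=2.750: state=(2.198, 1.979)
t=3.000: state=(2.240, 1.792)
t=3.250: state=(2.350, 1.638)
t=3.500: state=(2.522, 1.520)
t=3.750: state=(2.752, 1.444)
t=4.000: state=(3.029, 1.411)
t=4.250: state=(3.341, 1.425)
t=4.500: state=(3.659, 1.492)
t=4.750: state=(3.945, 1.616)
t=5.000: state=(4.145, 1.800)
t=5.250: state=(4.204, 2.035)
t=5.500: state=(4.088, 2.294)
t=5.750: state=(3.813, 2.529)
t=6.000: state=(3.438, 2.686)
t=6.250: state=(3.048, 2.731)
t=6.500: state=(2.708, 2.664)
t=6.750: state=(2.451, 2.513)
t=6.850: state=(2.374, 2.437)
compare at T: x=2.374, y=2.437

largest component: y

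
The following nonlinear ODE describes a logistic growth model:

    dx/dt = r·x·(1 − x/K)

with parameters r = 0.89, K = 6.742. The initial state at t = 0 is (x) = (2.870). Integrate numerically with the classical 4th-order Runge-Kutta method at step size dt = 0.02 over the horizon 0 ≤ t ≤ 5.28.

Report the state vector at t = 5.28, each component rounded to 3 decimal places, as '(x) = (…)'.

t=0.000: state=(2.870)
step 1 (dt=0.02): k1=(1.467), k2=(1.469), k3=(1.469), k4=(1.471); state += dt/6·(k1+2k2+2k3+k4)
t=0.020: state=(2.899)
t=0.040: state=(2.929)
t=0.060: state=(2.958)
continuing one RK4 step at a time; state shown every 10 steps (Δt=0.2):
t=0.200: state=(3.167)
t=0.400: state=(3.466)
t=0.600: state=(3.765)
t=0.800: state=(4.057)
t=1.000: state=(4.338)
t=1.200: state=(4.606)
t=1.400: state=(4.857)
t=1.600: state=(5.089)
t=1.800: state=(5.301)
t=2.000: state=(5.492)
t=2.200: state=(5.664)
t=2.400: state=(5.815)
t=2.600: state=(5.949)
t=2.800: state=(6.065)
t=3.000: state=(6.166)
t=3.200: state=(6.253)
t=3.400: state=(6.328)
t=3.600: state=(6.392)
t=3.800: state=(6.446)
t=4.000: state=(6.493)
t=4.200: state=(6.532)
t=4.400: state=(6.566)
t=4.600: state=(6.594)
t=4.800: state=(6.617)
t=5.000: state=(6.637)
t=5.200: state=(6.654)
t=5.280: state=(6.660)

(x) = (6.660)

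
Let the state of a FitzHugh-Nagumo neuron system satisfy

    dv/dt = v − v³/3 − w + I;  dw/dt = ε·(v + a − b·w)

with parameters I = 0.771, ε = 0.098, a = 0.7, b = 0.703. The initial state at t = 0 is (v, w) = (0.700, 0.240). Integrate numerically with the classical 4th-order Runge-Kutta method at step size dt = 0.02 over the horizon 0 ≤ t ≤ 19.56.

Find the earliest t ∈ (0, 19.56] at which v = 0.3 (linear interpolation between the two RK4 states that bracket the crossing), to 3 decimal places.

t=0.000: state=(0.700, 0.240)
step 1 (dt=0.02): k1=(1.117, 0.121), k2=(1.121, 0.122), k3=(1.121, 0.122), k4=(1.125, 0.123); state += dt/6·(k1+2k2+2k3+k4)
t=0.020: state=(0.722, 0.242)
t=0.040: state=(0.745, 0.245)
t=0.060: state=(0.768, 0.247)
continuing one RK4 step at a time; state shown every 50 steps (Δt=1):
t=1.000: state=(1.660, 0.408)
t=2.000: state=(1.816, 0.616)
t=3.000: state=(1.753, 0.810)
t=4.000: state=(1.666, 0.985)
t=5.000: state=(1.574, 1.139)
t=6.000: state=(1.477, 1.274)
t=7.000: state=(1.373, 1.390)
t=8.000: state=(1.258, 1.489)
t=9.000: state=(1.124, 1.569)
t=10.000: state=(0.956, 1.629)
t=11.000: state=(0.717, 1.667)
t=11.960: state=(0.310, 1.673)
next step: t=11.980: state=(0.298, 1.672) — v has crossed 0.3
linear interpolation between t=11.960 (0.31037) and t=11.980 (0.29824) → t≈11.977

t = 11.977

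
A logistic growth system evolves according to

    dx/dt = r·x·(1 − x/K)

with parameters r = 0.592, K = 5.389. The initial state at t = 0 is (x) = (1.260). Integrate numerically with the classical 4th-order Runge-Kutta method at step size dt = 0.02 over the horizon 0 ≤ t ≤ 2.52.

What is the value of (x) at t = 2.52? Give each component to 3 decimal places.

(x) = (3.102)

t=0.000: state=(1.260)
step 1 (dt=0.02): k1=(0.572), k2=(0.573), k3=(0.573), k4=(0.575); state += dt/6·(k1+2k2+2k3+k4)
t=0.020: state=(1.271)
t=0.040: state=(1.283)
t=0.060: state=(1.295)
continuing one RK4 step at a time; state shown every 5 steps (Δt=0.1):
t=0.100: state=(1.318)
t=0.200: state=(1.378)
t=0.300: state=(1.439)
t=0.400: state=(1.503)
t=0.500: state=(1.568)
t=0.600: state=(1.634)
t=0.700: state=(1.703)
t=0.800: state=(1.772)
t=0.900: state=(1.843)
t=1.000: state=(1.916)
t=1.100: state=(1.990)
t=1.200: state=(2.064)
t=1.300: state=(2.140)
t=1.400: state=(2.217)
t=1.500: state=(2.295)
t=1.600: state=(2.373)
t=1.700: state=(2.452)
t=1.800: state=(2.531)
t=1.900: state=(2.611)
t=2.000: state=(2.691)
t=2.100: state=(2.770)
t=2.200: state=(2.850)
t=2.300: state=(2.929)
t=2.400: state=(3.008)
t=2.500: state=(3.087)
t=2.520: state=(3.102)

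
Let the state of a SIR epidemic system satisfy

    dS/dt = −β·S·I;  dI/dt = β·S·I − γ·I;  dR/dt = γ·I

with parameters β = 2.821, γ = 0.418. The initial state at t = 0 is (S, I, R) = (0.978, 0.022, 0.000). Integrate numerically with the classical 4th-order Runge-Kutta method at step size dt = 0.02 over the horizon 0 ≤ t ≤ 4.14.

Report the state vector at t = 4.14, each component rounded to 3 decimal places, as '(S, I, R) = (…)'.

(S, I, R) = (0.014, 0.354, 0.632)

t=0.000: state=(0.978, 0.022, 0.000)
step 1 (dt=0.02): k1=(-0.061, 0.052, 0.009), k2=(-0.062, 0.053, 0.009), k3=(-0.062, 0.053, 0.009), k4=(-0.064, 0.054, 0.010); state += dt/6·(k1+2k2+2k3+k4)
t=0.020: state=(0.977, 0.023, 0.000)
t=0.040: state=(0.975, 0.024, 0.000)
t=0.060: state=(0.974, 0.025, 0.001)
continuing one RK4 step at a time; state shown every 10 steps (Δt=0.2):
t=0.200: state=(0.963, 0.035, 0.002)
t=0.400: state=(0.939, 0.055, 0.006)
t=0.600: state=(0.903, 0.085, 0.012)
t=0.800: state=(0.851, 0.129, 0.021)
t=1.000: state=(0.779, 0.188, 0.034)
t=1.200: state=(0.686, 0.261, 0.052)
t=1.400: state=(0.579, 0.343, 0.078)
t=1.600: state=(0.466, 0.424, 0.110)
t=1.800: state=(0.360, 0.492, 0.148)
t=2.000: state=(0.269, 0.540, 0.192)
t=2.200: state=(0.196, 0.566, 0.238)
t=2.400: state=(0.142, 0.572, 0.286)
t=2.600: state=(0.103, 0.564, 0.333)
t=2.800: state=(0.076, 0.545, 0.380)
t=3.000: state=(0.056, 0.520, 0.424)
t=3.200: state=(0.042, 0.492, 0.466)
t=3.400: state=(0.032, 0.462, 0.506)
t=3.600: state=(0.025, 0.431, 0.544)
t=3.800: state=(0.020, 0.402, 0.578)
t=4.000: state=(0.016, 0.373, 0.611)
t=4.140: state=(0.014, 0.354, 0.632)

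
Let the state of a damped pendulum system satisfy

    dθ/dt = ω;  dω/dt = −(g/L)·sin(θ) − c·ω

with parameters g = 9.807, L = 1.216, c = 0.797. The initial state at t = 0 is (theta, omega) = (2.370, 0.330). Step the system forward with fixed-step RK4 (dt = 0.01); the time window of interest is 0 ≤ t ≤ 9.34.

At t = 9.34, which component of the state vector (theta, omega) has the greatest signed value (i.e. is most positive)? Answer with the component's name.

t=0.000: state=(2.370, 0.330)
step 1 (dt=0.01): k1=(0.330, -5.887), k2=(0.301, -5.854), k3=(0.301, -5.855), k4=(0.271, -5.822); state += dt/6·(k1+2k2+2k3+k4)
t=0.010: state=(2.373, 0.271)
t=0.020: state=(2.375, 0.214)
t=0.030: state=(2.377, 0.156)
continuing one RK4 step at a time; state shown every 50 steps (Δt=0.5):
t=0.500: state=(1.852, -2.419)
t=1.000: state=(0.066, -4.003)
t=1.500: state=(-1.177, -0.559)
t=2.000: state=(-0.617, 2.383)
t=2.500: state=(0.527, 1.489)
t=3.000: state=(0.596, -1.070)
t=3.500: state=(-0.150, -1.397)
t=4.000: state=(-0.445, 0.291)
t=4.500: state=(-0.032, 1.030)
t=5.000: state=(0.289, 0.101)
t=5.500: state=(0.103, -0.663)
t=6.000: state=(-0.165, -0.253)
t=6.500: state=(-0.114, 0.376)
t=7.000: state=(0.080, 0.273)
t=7.500: state=(0.098, -0.178)
t=8.000: state=(-0.027, -0.232)
t=8.500: state=(-0.073, 0.057)
t=9.000: state=(-0.002, 0.171)
t=9.340: state=(0.042, 0.073)
compare at T: theta=0.042, omega=0.073

largest component: omega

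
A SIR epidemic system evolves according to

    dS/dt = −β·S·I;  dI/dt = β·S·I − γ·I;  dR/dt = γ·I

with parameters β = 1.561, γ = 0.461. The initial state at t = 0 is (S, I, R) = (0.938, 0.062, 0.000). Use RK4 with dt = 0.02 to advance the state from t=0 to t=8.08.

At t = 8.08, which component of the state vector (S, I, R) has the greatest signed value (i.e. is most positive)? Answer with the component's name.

t=0.000: state=(0.938, 0.062, 0.000)
step 1 (dt=0.02): k1=(-0.091, 0.062, 0.029), k2=(-0.092, 0.063, 0.029), k3=(-0.092, 0.063, 0.029), k4=(-0.092, 0.063, 0.029); state += dt/6·(k1+2k2+2k3+k4)
t=0.020: state=(0.936, 0.063, 0.001)
t=0.040: state=(0.934, 0.065, 0.001)
t=0.060: state=(0.932, 0.066, 0.002)
continuing one RK4 step at a time; state shown every 25 steps (Δt=0.5):
t=0.500: state=(0.881, 0.100, 0.018)
t=1.000: state=(0.799, 0.154, 0.047)
t=1.500: state=(0.691, 0.219, 0.090)
t=2.000: state=(0.568, 0.284, 0.148)
t=2.500: state=(0.445, 0.335, 0.220)
t=3.000: state=(0.339, 0.360, 0.301)
t=3.500: state=(0.255, 0.360, 0.384)
t=4.000: state=(0.194, 0.341, 0.465)
t=4.500: state=(0.151, 0.309, 0.540)
t=5.000: state=(0.120, 0.273, 0.607)
t=5.500: state=(0.098, 0.236, 0.666)
t=6.000: state=(0.083, 0.201, 0.716)
t=6.500: state=(0.072, 0.169, 0.759)
t=7.000: state=(0.064, 0.142, 0.795)
t=7.500: state=(0.058, 0.118, 0.824)
t=8.000: state=(0.053, 0.098, 0.849)
t=8.080: state=(0.052, 0.095, 0.853)
compare at T: S=0.052, I=0.095, R=0.853

largest component: R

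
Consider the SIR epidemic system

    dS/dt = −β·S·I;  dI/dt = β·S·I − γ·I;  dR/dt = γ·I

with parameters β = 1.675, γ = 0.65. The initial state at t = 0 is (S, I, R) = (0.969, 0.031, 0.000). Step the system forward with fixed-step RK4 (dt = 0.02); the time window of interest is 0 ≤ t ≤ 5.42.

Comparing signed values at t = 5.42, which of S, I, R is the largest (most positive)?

t=0.000: state=(0.969, 0.031, 0.000)
step 1 (dt=0.02): k1=(-0.050, 0.030, 0.020), k2=(-0.051, 0.030, 0.020), k3=(-0.051, 0.030, 0.020), k4=(-0.051, 0.031, 0.021); state += dt/6·(k1+2k2+2k3+k4)
t=0.020: state=(0.968, 0.032, 0.000)
t=0.040: state=(0.967, 0.032, 0.001)
t=0.060: state=(0.966, 0.033, 0.001)
continuing one RK4 step at a time; state shown every 10 steps (Δt=0.2):
t=0.200: state=(0.958, 0.038, 0.004)
t=0.400: state=(0.945, 0.045, 0.010)
t=0.600: state=(0.929, 0.055, 0.016)
t=0.800: state=(0.911, 0.065, 0.024)
t=1.000: state=(0.889, 0.077, 0.033)
t=1.200: state=(0.865, 0.091, 0.044)
t=1.400: state=(0.836, 0.107, 0.057)
t=1.600: state=(0.805, 0.123, 0.072)
t=1.800: state=(0.770, 0.141, 0.089)
t=2.000: state=(0.732, 0.159, 0.109)
t=2.200: state=(0.692, 0.177, 0.131)
t=2.400: state=(0.650, 0.195, 0.155)
t=2.600: state=(0.608, 0.211, 0.181)
t=2.800: state=(0.565, 0.226, 0.210)
t=3.000: state=(0.522, 0.238, 0.240)
t=3.200: state=(0.482, 0.247, 0.271)
t=3.400: state=(0.443, 0.253, 0.304)
t=3.600: state=(0.407, 0.256, 0.337)
t=3.800: state=(0.373, 0.257, 0.370)
t=4.000: state=(0.343, 0.254, 0.404)
t=4.200: state=(0.315, 0.249, 0.436)
t=4.400: state=(0.290, 0.242, 0.468)
t=4.600: state=(0.268, 0.233, 0.499)
t=4.800: state=(0.248, 0.223, 0.529)
t=5.000: state=(0.231, 0.212, 0.557)
t=5.200: state=(0.215, 0.201, 0.584)
t=5.400: state=(0.202, 0.189, 0.609)
t=5.420: state=(0.200, 0.188, 0.612)
compare at T: S=0.200, I=0.188, R=0.612

largest component: R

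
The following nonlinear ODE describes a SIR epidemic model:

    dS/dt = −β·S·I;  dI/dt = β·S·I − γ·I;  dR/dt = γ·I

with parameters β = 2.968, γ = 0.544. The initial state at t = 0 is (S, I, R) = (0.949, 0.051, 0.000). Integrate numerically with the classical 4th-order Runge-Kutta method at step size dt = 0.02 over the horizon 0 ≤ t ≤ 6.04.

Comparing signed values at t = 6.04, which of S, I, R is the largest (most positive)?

largest component: R

t=0.000: state=(0.949, 0.051, 0.000)
step 1 (dt=0.02): k1=(-0.144, 0.116, 0.028), k2=(-0.147, 0.118, 0.028), k3=(-0.147, 0.118, 0.028), k4=(-0.150, 0.121, 0.029); state += dt/6·(k1+2k2+2k3+k4)
t=0.020: state=(0.946, 0.053, 0.001)
t=0.040: state=(0.943, 0.056, 0.001)
t=0.060: state=(0.940, 0.058, 0.002)
continuing one RK4 step at a time; state shown every 10 steps (Δt=0.2):
t=0.200: state=(0.913, 0.080, 0.007)
t=0.400: state=(0.861, 0.121, 0.018)
t=0.600: state=(0.789, 0.177, 0.034)
t=0.800: state=(0.696, 0.247, 0.057)
t=1.000: state=(0.587, 0.325, 0.088)
t=1.200: state=(0.474, 0.399, 0.127)
t=1.400: state=(0.367, 0.459, 0.174)
t=1.600: state=(0.276, 0.498, 0.226)
t=1.800: state=(0.204, 0.514, 0.282)
t=2.000: state=(0.150, 0.512, 0.338)
t=2.200: state=(0.111, 0.496, 0.393)
t=2.400: state=(0.084, 0.471, 0.445)
t=2.600: state=(0.064, 0.441, 0.495)
t=2.800: state=(0.050, 0.409, 0.541)
t=3.000: state=(0.039, 0.377, 0.584)
t=3.200: state=(0.032, 0.345, 0.623)
t=3.400: state=(0.026, 0.315, 0.659)
t=3.600: state=(0.022, 0.286, 0.692)
t=3.800: state=(0.019, 0.260, 0.722)
t=4.000: state=(0.016, 0.236, 0.748)
t=4.200: state=(0.014, 0.213, 0.773)
t=4.400: state=(0.012, 0.193, 0.795)
t=4.600: state=(0.011, 0.174, 0.815)
t=4.800: state=(0.010, 0.157, 0.833)
t=5.000: state=(0.009, 0.142, 0.849)
t=5.200: state=(0.009, 0.128, 0.864)
t=5.400: state=(0.008, 0.115, 0.877)
t=5.600: state=(0.007, 0.104, 0.889)
t=5.800: state=(0.007, 0.093, 0.900)
t=6.000: state=(0.007, 0.084, 0.909)
t=6.040: state=(0.007, 0.082, 0.911)
compare at T: S=0.007, I=0.082, R=0.911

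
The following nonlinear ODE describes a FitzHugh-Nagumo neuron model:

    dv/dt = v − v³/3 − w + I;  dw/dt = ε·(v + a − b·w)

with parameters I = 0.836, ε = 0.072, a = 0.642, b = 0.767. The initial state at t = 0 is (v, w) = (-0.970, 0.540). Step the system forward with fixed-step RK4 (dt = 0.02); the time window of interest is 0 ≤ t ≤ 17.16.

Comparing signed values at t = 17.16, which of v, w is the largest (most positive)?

largest component: v

t=0.000: state=(-0.970, 0.540)
step 1 (dt=0.02): k1=(-0.370, -0.053), k2=(-0.369, -0.054), k3=(-0.369, -0.054), k4=(-0.369, -0.054); state += dt/6·(k1+2k2+2k3+k4)
t=0.020: state=(-0.977, 0.539)
t=0.040: state=(-0.985, 0.538)
t=0.060: state=(-0.992, 0.537)
continuing one RK4 step at a time; state shown every 50 steps (Δt=1):
t=1.000: state=(-1.281, 0.476)
t=2.000: state=(-1.405, 0.400)
t=3.000: state=(-1.406, 0.325)
t=4.000: state=(-1.359, 0.255)
t=5.000: state=(-1.294, 0.194)
t=6.000: state=(-1.219, 0.140)
t=7.000: state=(-1.133, 0.095)
t=8.000: state=(-1.032, 0.059)
t=9.000: state=(-0.906, 0.033)
t=10.000: state=(-0.730, 0.019)
t=11.000: state=(-0.434, 0.021)
t=12.000: state=(0.218, 0.054)
t=13.000: state=(1.478, 0.155)
t=14.000: state=(1.928, 0.317)
t=15.000: state=(1.908, 0.480)
t=16.000: state=(1.851, 0.631)
t=17.000: state=(1.792, 0.770)
t=17.160: state=(1.782, 0.791)
compare at T: v=1.782, w=0.791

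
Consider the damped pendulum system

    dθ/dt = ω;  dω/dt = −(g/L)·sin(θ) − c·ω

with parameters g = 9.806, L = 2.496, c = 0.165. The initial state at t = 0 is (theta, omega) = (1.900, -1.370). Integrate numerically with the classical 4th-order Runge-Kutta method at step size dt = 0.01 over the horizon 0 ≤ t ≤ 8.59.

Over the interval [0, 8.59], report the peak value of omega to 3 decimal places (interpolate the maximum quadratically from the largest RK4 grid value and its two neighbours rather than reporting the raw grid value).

t=0.000: state=(1.900, -1.370)
step 1 (dt=0.01): k1=(-1.370, -3.492), k2=(-1.387, -3.497), k3=(-1.387, -3.498), k4=(-1.405, -3.503); state += dt/6·(k1+2k2+2k3+k4)
t=0.010: state=(1.886, -1.405)
t=0.020: state=(1.872, -1.440)
t=0.030: state=(1.857, -1.475)
continuing one RK4 step at a time; state shown every 50 steps (Δt=0.5):
t=0.500: state=(0.779, -3.023)
t=1.000: state=(-0.783, -2.740)
t=1.500: state=(-1.671, -0.758)
t=2.000: state=(-1.562, 1.171)
t=2.500: state=(-0.552, 2.699)
t=3.000: state=(0.784, 2.231)
t=3.500: state=(1.439, 0.331)
t=4.000: state=(1.127, -1.530)
t=4.500: state=(0.056, -2.457)
t=5.000: state=(-0.973, -1.379)
t=5.500: state=(-1.204, 0.459)
t=6.000: state=(-0.572, 1.926)
t=6.500: state=(0.457, 1.858)
t=7.000: state=(1.039, 0.357)
t=7.500: state=(0.802, -1.239)
t=8.000: state=(-0.037, -1.858)
t=8.500: state=(-0.779, -0.902)
t=8.590: state=(-0.848, -0.633)
largest grid value and its neighbours: omega(2.650)=2.82770, omega(2.660)=2.82776, omega(2.670)=2.82671
parabola through these three points peaks at t≈2.656 with omega≈2.82787

max omega = 2.828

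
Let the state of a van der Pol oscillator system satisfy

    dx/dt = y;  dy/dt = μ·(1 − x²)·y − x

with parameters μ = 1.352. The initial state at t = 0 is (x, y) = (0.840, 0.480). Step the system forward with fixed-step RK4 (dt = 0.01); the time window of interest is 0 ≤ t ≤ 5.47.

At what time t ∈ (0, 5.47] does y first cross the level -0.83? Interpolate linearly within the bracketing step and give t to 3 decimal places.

t = 1.343

t=0.000: state=(0.840, 0.480)
step 1 (dt=0.01): k1=(0.480, -0.649), k2=(0.477, -0.655), k3=(0.477, -0.655), k4=(0.473, -0.661); state += dt/6·(k1+2k2+2k3+k4)
t=0.010: state=(0.845, 0.473)
t=0.020: state=(0.849, 0.467)
t=0.030: state=(0.854, 0.460)
continuing one RK4 step at a time; state shown every 20 steps (Δt=0.2):
t=0.200: state=(0.921, 0.328)
t=0.400: state=(0.969, 0.145)
t=0.600: state=(0.979, -0.050)
t=0.800: state=(0.949, -0.246)
t=1.000: state=(0.880, -0.445)
t=1.200: state=(0.770, -0.658)
t=1.340: state=(0.667, -0.826)
next step: t=1.350: state=(0.658, -0.839) — y has crossed -0.83
linear interpolation between t=1.340 (-0.82615) and t=1.350 (-0.83909) → t≈1.343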